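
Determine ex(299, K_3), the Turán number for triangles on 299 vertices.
ex(299, K_3) = ⌊299^2/4⌋ = 22350

Mantel (1907): a triangle-free graph on n vertices has at most ⌊n^2/4⌋ edges, with equality for the complete bipartite graph K_{⌊n/2⌋, ⌈n/2⌉}. For n = 299: ⌊299^2/4⌋ = ⌊89401/4⌋ = 22350. The extremal graph is K_{149, 150}, which has 149·150 = 22350 edges.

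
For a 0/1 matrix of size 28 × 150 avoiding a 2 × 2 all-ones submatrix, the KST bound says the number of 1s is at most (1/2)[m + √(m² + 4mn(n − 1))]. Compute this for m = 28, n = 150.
z(28, 150; 2, 2) ≤ (1/2)[28 + √(28² + 4·28·150·149)] = (1/2)[28 + √2503984] = 805.1991

Kővári–Sós–Turán: let r_1, ..., r_28 be the row sums and z = Σ r_i the total number of 1s. Each pair of columns can share at most one row with both entries 1 (else a 2×2 all-ones block appears), so Σ_i C(r_i, 2) ≤ C(150, 2) = 11175. By convexity Σ_i C(r_i, 2) ≥ 28·C(z/28, 2) = z(z − 28)/(2·28), giving z² − 28z − 28·150·149 ≤ 0 and hence z ≤ (1/2)[28 + √(784 + 4·625800)] = (1/2)[28 + √2503984] ≈ (1/2)(28 + 1582.3982) = 805.1991.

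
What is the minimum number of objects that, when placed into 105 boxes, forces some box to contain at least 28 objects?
n = (28 − 1)·105 + 1 = 2836

By the generalised pigeonhole principle, to guarantee some box contains ≥ r objects we need more than (r − 1) · k objects total. Threshold: n = (r − 1) · k + 1. With r = 28 and k = 105: n = 27 · 105 + 1 = 2835 + 1 = 2836. For n = 2835 = 27 · 105, we can put exactly 27 objects in every box, avoiding 28 in any single one — so 2836 is tight.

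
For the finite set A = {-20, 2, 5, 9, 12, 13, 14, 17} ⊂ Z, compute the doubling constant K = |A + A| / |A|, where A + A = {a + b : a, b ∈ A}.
K = |A + A| / |A| = 30/8 = 15/4

Enumerate A + A = {a + b : a, b ∈ A}. With |A| = 8, there are |A|^2 = 64 ordered sum pairs; collecting distinct values, A + A = {-40, -18, -15, -11, -8, -7, -6, -3, 4, 7, 10, 11, 14, 15, 16, 17, 18, 19, 21, 22, 23, 24, 25, 26, 27, 28, 29, 30, 31, 34}, so |A + A| = 30. Thus K = 30/8 = 15/4. For comparison, the minimum possible |A + A| over all 8-element sets is 2·8 − 1 = 15 (so min K = 15/8), attained only by arithmetic progressions.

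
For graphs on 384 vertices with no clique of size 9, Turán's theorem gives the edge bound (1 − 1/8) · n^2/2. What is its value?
Turán density bound = (7/8) · 384^2/2 = 64512

Turán's theorem: ex(n, K_{r+1}) is achieved by the complete r-partite Turán graph T(n, r) with parts as balanced as possible, and is at most (1 − 1/r) · n^2/2. For r = 8, n = 384: the density bound is (7/8) · 147456/2 = 64512. Since 8 ∣ 384, the Turán graph T(384, 8) has parts of equal size 48, and its edge count e(T(384, 8)) = 64512 attains the density bound exactly.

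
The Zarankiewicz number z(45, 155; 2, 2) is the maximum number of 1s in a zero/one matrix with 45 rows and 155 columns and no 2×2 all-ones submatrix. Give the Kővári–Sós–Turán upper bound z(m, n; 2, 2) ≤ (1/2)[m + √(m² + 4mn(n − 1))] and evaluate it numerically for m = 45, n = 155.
z(45, 155; 2, 2) ≤ (1/2)[45 + √(45² + 4·45·155·154)] = (1/2)[45 + √4298625] = 1059.1563

Kővári–Sós–Turán: let r_1, ..., r_45 be the row sums and z = Σ r_i the total number of 1s. Each pair of columns can share at most one row with both entries 1 (else a 2×2 all-ones block appears), so Σ_i C(r_i, 2) ≤ C(155, 2) = 11935. By convexity Σ_i C(r_i, 2) ≥ 45·C(z/45, 2) = z(z − 45)/(2·45), giving z² − 45z − 45·155·154 ≤ 0 and hence z ≤ (1/2)[45 + √(2025 + 4·1074150)] = (1/2)[45 + √4298625] ≈ (1/2)(45 + 2073.3126) = 1059.1563.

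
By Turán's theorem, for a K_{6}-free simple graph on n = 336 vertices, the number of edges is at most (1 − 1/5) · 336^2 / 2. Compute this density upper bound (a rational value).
Turán density bound = (4/5) · 336^2/2 = 225792/5 ≈ 45158.4

Turán's theorem: ex(n, K_{r+1}) is achieved by the complete r-partite Turán graph T(n, r) with parts as balanced as possible, and is at most (1 − 1/r) · n^2/2. For r = 5, n = 336: the density bound is (4/5) · 112896/2 = 225792/5 ≈ 45158.4. The integer-valued extremum is e(T(336, 5)) = 45158, which is strictly less than the density bound 225792/5 since 5 ∤ 336 (the parts of T(336, 5) cannot all be equal).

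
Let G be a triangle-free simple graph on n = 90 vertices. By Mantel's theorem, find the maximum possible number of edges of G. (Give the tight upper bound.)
ex(90, K_3) = ⌊90^2/4⌋ = 2025

Mantel (1907): a triangle-free graph on n vertices has at most ⌊n^2/4⌋ edges, with equality for the complete bipartite graph K_{⌊n/2⌋, ⌈n/2⌉}. For n = 90: ⌊90^2/4⌋ = ⌊8100/4⌋ = 2025. The extremal graph is K_{45, 45}, which has 45·45 = 2025 edges.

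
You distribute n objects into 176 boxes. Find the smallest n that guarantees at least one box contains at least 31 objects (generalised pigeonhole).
n = (31 − 1)·176 + 1 = 5281

By the generalised pigeonhole principle, to guarantee some box contains ≥ r objects we need more than (r − 1) · k objects total. Threshold: n = (r − 1) · k + 1. With r = 31 and k = 176: n = 30 · 176 + 1 = 5280 + 1 = 5281. For n = 5280 = 30 · 176, we can put exactly 30 objects in every box, avoiding 31 in any single one — so 5281 is tight.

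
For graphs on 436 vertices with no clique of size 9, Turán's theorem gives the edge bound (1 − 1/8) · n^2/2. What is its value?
Turán density bound = (7/8) · 436^2/2 = 83167

Turán's theorem: ex(n, K_{r+1}) is achieved by the complete r-partite Turán graph T(n, r) with parts as balanced as possible, and is at most (1 − 1/r) · n^2/2. For r = 8, n = 436: the density bound is (7/8) · 190096/2 = 83167. The integer-valued extremum is e(T(436, 8)) = 83166, which is strictly less than the density bound 83167 since 8 ∤ 436 (the parts of T(436, 8) cannot all be equal).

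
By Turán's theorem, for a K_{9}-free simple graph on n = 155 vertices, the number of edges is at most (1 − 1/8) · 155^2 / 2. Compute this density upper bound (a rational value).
Turán density bound = (7/8) · 155^2/2 = 168175/16 ≈ 10510.9375

Turán's theorem: ex(n, K_{r+1}) is achieved by the complete r-partite Turán graph T(n, r) with parts as balanced as possible, and is at most (1 − 1/r) · n^2/2. For r = 8, n = 155: the density bound is (7/8) · 24025/2 = 168175/16 ≈ 10510.9375. The integer-valued extremum is e(T(155, 8)) = 10510, which is strictly less than the density bound 168175/16 since 8 ∤ 155 (the parts of T(155, 8) cannot all be equal).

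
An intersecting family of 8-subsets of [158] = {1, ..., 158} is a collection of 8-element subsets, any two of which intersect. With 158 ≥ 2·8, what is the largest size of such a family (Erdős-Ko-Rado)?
max |F| = C(157, 7) = 407340975756

Erdős-Ko-Rado (1961): when n ≥ 2k, max |F| = C(n−1, k−1). The bound is attained by the star {A : i ∈ A} for any fixed i ∈ [n]. Here C(158−1, 8−1) = C(157, 7) = 407340975756.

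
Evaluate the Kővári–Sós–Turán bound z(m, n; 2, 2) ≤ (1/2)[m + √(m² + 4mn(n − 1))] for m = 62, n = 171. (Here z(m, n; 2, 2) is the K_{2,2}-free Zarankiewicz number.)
z(62, 171; 2, 2) ≤ (1/2)[62 + √(62² + 4·62·171·170)] = (1/2)[62 + √7213204] = 1373.8704

Kővári–Sós–Turán: let r_1, ..., r_62 be the row sums and z = Σ r_i the total number of 1s. Each pair of columns can share at most one row with both entries 1 (else a 2×2 all-ones block appears), so Σ_i C(r_i, 2) ≤ C(171, 2) = 14535. By convexity Σ_i C(r_i, 2) ≥ 62·C(z/62, 2) = z(z − 62)/(2·62), giving z² − 62z − 62·171·170 ≤ 0 and hence z ≤ (1/2)[62 + √(3844 + 4·1802340)] = (1/2)[62 + √7213204] ≈ (1/2)(62 + 2685.7409) = 1373.8704.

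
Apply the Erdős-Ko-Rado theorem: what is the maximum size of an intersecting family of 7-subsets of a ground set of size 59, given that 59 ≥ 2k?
max |F| = C(58, 6) = 40475358

The Erdős-Ko-Rado theorem states: for n ≥ 2k, an intersecting family of k-subsets of an n-element set has size at most C(n − 1, k − 1), with equality for 'star' families {A ⊆ [n] : |A| = k, i ∈ A} (fix an element i). For n = 59, k = 7: C(58, 6) = 40475358.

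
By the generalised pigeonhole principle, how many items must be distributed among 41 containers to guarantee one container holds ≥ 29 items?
n = (29 − 1)·41 + 1 = 1149

By the generalised pigeonhole principle, to guarantee some box contains ≥ r objects we need more than (r − 1) · k objects total. Threshold: n = (r − 1) · k + 1. With r = 29 and k = 41: n = 28 · 41 + 1 = 1148 + 1 = 1149. For n = 1148 = 28 · 41, we can put exactly 28 objects in every box, avoiding 29 in any single one — so 1149 is tight.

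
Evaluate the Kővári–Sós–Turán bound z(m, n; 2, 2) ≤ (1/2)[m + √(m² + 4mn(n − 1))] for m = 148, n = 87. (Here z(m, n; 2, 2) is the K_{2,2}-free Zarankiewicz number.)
z(148, 87; 2, 2) ≤ (1/2)[148 + √(148² + 4·148·87·86)] = (1/2)[148 + √4451248] = 1128.899

Kővári–Sós–Turán: let r_1, ..., r_148 be the row sums and z = Σ r_i the total number of 1s. Each pair of columns can share at most one row with both entries 1 (else a 2×2 all-ones block appears), so Σ_i C(r_i, 2) ≤ C(87, 2) = 3741. By convexity Σ_i C(r_i, 2) ≥ 148·C(z/148, 2) = z(z − 148)/(2·148), giving z² − 148z − 148·87·86 ≤ 0 and hence z ≤ (1/2)[148 + √(21904 + 4·1107336)] = (1/2)[148 + √4451248] ≈ (1/2)(148 + 2109.7981) = 1128.899.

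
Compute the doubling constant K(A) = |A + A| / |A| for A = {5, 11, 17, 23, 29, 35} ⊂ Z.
K = |A + A| / |A| = 11/6

Enumerate A + A = {a + b : a, b ∈ A}. With |A| = 6, there are |A|^2 = 36 ordered sum pairs; collecting distinct values, A + A = {10, 16, 22, 28, 34, 40, 46, 52, 58, 64, 70}, so |A + A| = 11. Thus K = 11/6. Here |A + A| = 2|A| − 1 = 11, the minimum possible — so K = 11/6 is minimal, which holds iff A is an arithmetic progression.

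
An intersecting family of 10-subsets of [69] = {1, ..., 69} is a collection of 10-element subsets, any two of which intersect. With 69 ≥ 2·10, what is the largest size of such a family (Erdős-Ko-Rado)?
max |F| = C(68, 9) = 49280065120

Erdős-Ko-Rado (1961): when n ≥ 2k, max |F| = C(n−1, k−1). The bound is attained by the star {A : i ∈ A} for any fixed i ∈ [n]. Here C(69−1, 10−1) = C(68, 9) = 49280065120.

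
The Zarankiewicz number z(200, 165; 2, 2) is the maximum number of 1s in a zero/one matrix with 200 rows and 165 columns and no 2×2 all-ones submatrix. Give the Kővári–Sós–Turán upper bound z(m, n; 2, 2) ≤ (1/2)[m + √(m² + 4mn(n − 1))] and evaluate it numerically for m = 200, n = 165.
z(200, 165; 2, 2) ≤ (1/2)[200 + √(200² + 4·200·165·164)] = (1/2)[200 + √21688000] = 2428.5188

Kővári–Sós–Turán: let r_1, ..., r_200 be the row sums and z = Σ r_i the total number of 1s. Each pair of columns can share at most one row with both entries 1 (else a 2×2 all-ones block appears), so Σ_i C(r_i, 2) ≤ C(165, 2) = 13530. By convexity Σ_i C(r_i, 2) ≥ 200·C(z/200, 2) = z(z − 200)/(2·200), giving z² − 200z − 200·165·164 ≤ 0 and hence z ≤ (1/2)[200 + √(40000 + 4·5412000)] = (1/2)[200 + √21688000] ≈ (1/2)(200 + 4657.0377) = 2428.5188.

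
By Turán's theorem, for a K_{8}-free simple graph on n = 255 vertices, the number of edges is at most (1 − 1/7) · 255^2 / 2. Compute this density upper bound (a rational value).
Turán density bound = (6/7) · 255^2/2 = 195075/7 ≈ 27867.8571

Turán's theorem: ex(n, K_{r+1}) is achieved by the complete r-partite Turán graph T(n, r) with parts as balanced as possible, and is at most (1 − 1/r) · n^2/2. For r = 7, n = 255: the density bound is (6/7) · 65025/2 = 195075/7 ≈ 27867.8571. The integer-valued extremum is e(T(255, 7)) = 27867, which is strictly less than the density bound 195075/7 since 7 ∤ 255 (the parts of T(255, 7) cannot all be equal).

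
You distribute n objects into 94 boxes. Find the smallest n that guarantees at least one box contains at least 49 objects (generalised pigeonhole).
n = (49 − 1)·94 + 1 = 4513

By the generalised pigeonhole principle, to guarantee some box contains ≥ r objects we need more than (r − 1) · k objects total. Threshold: n = (r − 1) · k + 1. With r = 49 and k = 94: n = 48 · 94 + 1 = 4512 + 1 = 4513. For n = 4512 = 48 · 94, we can put exactly 48 objects in every box, avoiding 49 in any single one — so 4513 is tight.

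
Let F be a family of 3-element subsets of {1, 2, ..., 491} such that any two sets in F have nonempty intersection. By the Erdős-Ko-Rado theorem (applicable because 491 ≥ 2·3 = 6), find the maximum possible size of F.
max |F| = C(490, 2) = 119805

The Erdős-Ko-Rado theorem states: for n ≥ 2k, an intersecting family of k-subsets of an n-element set has size at most C(n − 1, k − 1), with equality for 'star' families {A ⊆ [n] : |A| = k, i ∈ A} (fix an element i). For n = 491, k = 3: C(490, 2) = 119805.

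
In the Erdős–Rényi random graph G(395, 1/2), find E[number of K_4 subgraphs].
E[# K_4] = C(395, 4) · (1/2)^C(4, 2) = 998988970 / 2^6 = 499494485/32 = 15609202.65625

For each 4-subset S of vertices (there are C(395, 4) = 998988970 such S), let X_S = 1 if S induces a K_4 (all C(4, 2) = 6 edges present). Then P(X_S = 1) = (1/2)^6 = 1/64. By linearity of expectation, E[# K_4] = C(395, 4) · (1/2)^6 = 998988970 / 64 = 499494485/32 = 15609202.65625.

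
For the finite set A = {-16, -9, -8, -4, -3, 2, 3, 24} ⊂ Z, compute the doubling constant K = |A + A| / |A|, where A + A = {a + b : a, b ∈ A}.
K = |A + A| / |A| = 30/8 = 15/4

Enumerate A + A = {a + b : a, b ∈ A}. With |A| = 8, there are |A|^2 = 64 ordered sum pairs; collecting distinct values, A + A = {-32, -25, -24, -20, -19, -18, -17, -16, -14, -13, -12, -11, -8, -7, -6, -5, -2, -1, 0, 4, 5, 6, 8, 15, 16, 20, 21, 26, 27, 48}, so |A + A| = 30. Thus K = 30/8 = 15/4. For comparison, the minimum possible |A + A| over all 8-element sets is 2·8 − 1 = 15 (so min K = 15/8), attained only by arithmetic progressions.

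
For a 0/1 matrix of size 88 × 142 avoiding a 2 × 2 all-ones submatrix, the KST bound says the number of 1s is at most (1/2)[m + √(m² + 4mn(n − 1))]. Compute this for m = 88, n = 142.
z(88, 142; 2, 2) ≤ (1/2)[88 + √(88² + 4·88·142·141)] = (1/2)[88 + √7055488] = 1372.1084

Kővári–Sós–Turán: let r_1, ..., r_88 be the row sums and z = Σ r_i the total number of 1s. Each pair of columns can share at most one row with both entries 1 (else a 2×2 all-ones block appears), so Σ_i C(r_i, 2) ≤ C(142, 2) = 10011. By convexity Σ_i C(r_i, 2) ≥ 88·C(z/88, 2) = z(z − 88)/(2·88), giving z² − 88z − 88·142·141 ≤ 0 and hence z ≤ (1/2)[88 + √(7744 + 4·1761936)] = (1/2)[88 + √7055488] ≈ (1/2)(88 + 2656.2169) = 1372.1084.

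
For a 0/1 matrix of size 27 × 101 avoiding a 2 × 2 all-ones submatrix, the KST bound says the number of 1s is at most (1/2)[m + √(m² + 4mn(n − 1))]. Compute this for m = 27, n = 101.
z(27, 101; 2, 2) ≤ (1/2)[27 + √(27² + 4·27·101·100)] = (1/2)[27 + √1091529] = 535.8813

Kővári–Sós–Turán: let r_1, ..., r_27 be the row sums and z = Σ r_i the total number of 1s. Each pair of columns can share at most one row with both entries 1 (else a 2×2 all-ones block appears), so Σ_i C(r_i, 2) ≤ C(101, 2) = 5050. By convexity Σ_i C(r_i, 2) ≥ 27·C(z/27, 2) = z(z − 27)/(2·27), giving z² − 27z − 27·101·100 ≤ 0 and hence z ≤ (1/2)[27 + √(729 + 4·272700)] = (1/2)[27 + √1091529] ≈ (1/2)(27 + 1044.7627) = 535.8813.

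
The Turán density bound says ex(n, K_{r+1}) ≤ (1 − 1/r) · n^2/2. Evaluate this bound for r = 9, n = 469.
Turán density bound = (8/9) · 469^2/2 = 879844/9 ≈ 97760.4444

Turán's theorem: ex(n, K_{r+1}) is achieved by the complete r-partite Turán graph T(n, r) with parts as balanced as possible, and is at most (1 − 1/r) · n^2/2. For r = 9, n = 469: the density bound is (8/9) · 219961/2 = 879844/9 ≈ 97760.4444. The integer-valued extremum is e(T(469, 9)) = 97760, which is strictly less than the density bound 879844/9 since 9 ∤ 469 (the parts of T(469, 9) cannot all be equal).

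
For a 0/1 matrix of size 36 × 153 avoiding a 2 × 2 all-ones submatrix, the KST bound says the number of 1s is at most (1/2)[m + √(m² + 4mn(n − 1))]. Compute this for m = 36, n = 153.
z(36, 153; 2, 2) ≤ (1/2)[36 + √(36² + 4·36·153·152)] = (1/2)[36 + √3350160] = 933.1721

Kővári–Sós–Turán: let r_1, ..., r_36 be the row sums and z = Σ r_i the total number of 1s. Each pair of columns can share at most one row with both entries 1 (else a 2×2 all-ones block appears), so Σ_i C(r_i, 2) ≤ C(153, 2) = 11628. By convexity Σ_i C(r_i, 2) ≥ 36·C(z/36, 2) = z(z − 36)/(2·36), giving z² − 36z − 36·153·152 ≤ 0 and hence z ≤ (1/2)[36 + √(1296 + 4·837216)] = (1/2)[36 + √3350160] ≈ (1/2)(36 + 1830.3442) = 933.1721.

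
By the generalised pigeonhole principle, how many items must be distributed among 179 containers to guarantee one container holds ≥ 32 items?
n = (32 − 1)·179 + 1 = 5550

By the generalised pigeonhole principle, to guarantee some box contains ≥ r objects we need more than (r − 1) · k objects total. Threshold: n = (r − 1) · k + 1. With r = 32 and k = 179: n = 31 · 179 + 1 = 5549 + 1 = 5550. For n = 5549 = 31 · 179, we can put exactly 31 objects in every box, avoiding 32 in any single one — so 5550 is tight.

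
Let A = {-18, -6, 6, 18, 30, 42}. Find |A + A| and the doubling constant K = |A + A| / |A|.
K = |A + A| / |A| = 11/6

Enumerate A + A = {a + b : a, b ∈ A}. With |A| = 6, there are |A|^2 = 36 ordered sum pairs; collecting distinct values, A + A = {-36, -24, -12, 0, 12, 24, 36, 48, 60, 72, 84}, so |A + A| = 11. Thus K = 11/6. Here |A + A| = 2|A| − 1 = 11, the minimum possible — so K = 11/6 is minimal, which holds iff A is an arithmetic progression.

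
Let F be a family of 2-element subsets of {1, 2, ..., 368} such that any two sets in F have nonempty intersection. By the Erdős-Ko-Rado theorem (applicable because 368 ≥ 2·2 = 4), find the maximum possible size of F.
max |F| = C(367, 1) = 367

The Erdős-Ko-Rado theorem states: for n ≥ 2k, an intersecting family of k-subsets of an n-element set has size at most C(n − 1, k − 1), with equality for 'star' families {A ⊆ [n] : |A| = k, i ∈ A} (fix an element i). For n = 368, k = 2: C(367, 1) = 367.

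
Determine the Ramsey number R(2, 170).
R(2, 170) = 170

R(2, k) = k for all k ≥ 2: in a 2-colouring of K_k, either some edge is red (a red K_2) or all edges are blue (a blue K_k). And K_{169} coloured all-blue has no blue K_170, so R(2, 170) > 169. Hence R(2, 170) = 170.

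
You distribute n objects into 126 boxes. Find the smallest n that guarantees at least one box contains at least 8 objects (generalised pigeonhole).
n = (8 − 1)·126 + 1 = 883

By the generalised pigeonhole principle, to guarantee some box contains ≥ r objects we need more than (r − 1) · k objects total. Threshold: n = (r − 1) · k + 1. With r = 8 and k = 126: n = 7 · 126 + 1 = 882 + 1 = 883. For n = 882 = 7 · 126, we can put exactly 7 objects in every box, avoiding 8 in any single one — so 883 is tight.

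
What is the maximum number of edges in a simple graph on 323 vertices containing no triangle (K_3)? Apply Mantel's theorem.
ex(323, K_3) = ⌊323^2/4⌋ = 26082

Mantel (1907): a triangle-free graph on n vertices has at most ⌊n^2/4⌋ edges, with equality for the complete bipartite graph K_{⌊n/2⌋, ⌈n/2⌉}. For n = 323: ⌊323^2/4⌋ = ⌊104329/4⌋ = 26082. The extremal graph is K_{161, 162}, which has 161·162 = 26082 edges.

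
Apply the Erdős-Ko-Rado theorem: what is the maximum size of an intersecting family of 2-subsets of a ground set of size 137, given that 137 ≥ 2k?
max |F| = C(136, 1) = 136

Erdős-Ko-Rado (1961): when n ≥ 2k, max |F| = C(n−1, k−1). The bound is attained by the star {A : i ∈ A} for any fixed i ∈ [n]. Here C(137−1, 2−1) = C(136, 1) = 136.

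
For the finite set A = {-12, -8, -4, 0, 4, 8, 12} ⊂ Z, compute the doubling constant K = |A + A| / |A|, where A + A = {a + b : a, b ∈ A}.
K = |A + A| / |A| = 13/7

Enumerate A + A = {a + b : a, b ∈ A}. With |A| = 7, there are |A|^2 = 49 ordered sum pairs; collecting distinct values, A + A = {-24, -20, -16, -12, -8, -4, 0, 4, 8, 12, 16, 20, 24}, so |A + A| = 13. Thus K = 13/7. Here |A + A| = 2|A| − 1 = 13, the minimum possible — so K = 13/7 is minimal, which holds iff A is an arithmetic progression.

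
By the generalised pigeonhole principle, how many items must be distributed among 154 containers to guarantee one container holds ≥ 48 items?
n = (48 − 1)·154 + 1 = 7239

By the generalised pigeonhole principle, to guarantee some box contains ≥ r objects we need more than (r − 1) · k objects total. Threshold: n = (r − 1) · k + 1. With r = 48 and k = 154: n = 47 · 154 + 1 = 7238 + 1 = 7239. For n = 7238 = 47 · 154, we can put exactly 47 objects in every box, avoiding 48 in any single one — so 7239 is tight.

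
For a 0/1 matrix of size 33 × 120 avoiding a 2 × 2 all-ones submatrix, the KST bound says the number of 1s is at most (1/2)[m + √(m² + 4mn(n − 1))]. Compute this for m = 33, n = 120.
z(33, 120; 2, 2) ≤ (1/2)[33 + √(33² + 4·33·120·119)] = (1/2)[33 + √1886049] = 703.1675

Kővári–Sós–Turán: let r_1, ..., r_33 be the row sums and z = Σ r_i the total number of 1s. Each pair of columns can share at most one row with both entries 1 (else a 2×2 all-ones block appears), so Σ_i C(r_i, 2) ≤ C(120, 2) = 7140. By convexity Σ_i C(r_i, 2) ≥ 33·C(z/33, 2) = z(z − 33)/(2·33), giving z² − 33z − 33·120·119 ≤ 0 and hence z ≤ (1/2)[33 + √(1089 + 4·471240)] = (1/2)[33 + √1886049] ≈ (1/2)(33 + 1373.335) = 703.1675.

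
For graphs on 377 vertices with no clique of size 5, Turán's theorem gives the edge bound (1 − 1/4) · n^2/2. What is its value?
Turán density bound = (3/4) · 377^2/2 = 426387/8 ≈ 53298.375

Turán's theorem: ex(n, K_{r+1}) is achieved by the complete r-partite Turán graph T(n, r) with parts as balanced as possible, and is at most (1 − 1/r) · n^2/2. For r = 4, n = 377: the density bound is (3/4) · 142129/2 = 426387/8 ≈ 53298.375. The integer-valued extremum is e(T(377, 4)) = 53298, which is strictly less than the density bound 426387/8 since 4 ∤ 377 (the parts of T(377, 4) cannot all be equal).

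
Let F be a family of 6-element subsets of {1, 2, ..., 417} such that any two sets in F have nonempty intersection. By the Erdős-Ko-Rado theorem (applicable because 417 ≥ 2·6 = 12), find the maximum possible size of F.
max |F| = C(416, 5) = 101346274848

Erdős-Ko-Rado (1961): when n ≥ 2k, max |F| = C(n−1, k−1). The bound is attained by the star {A : i ∈ A} for any fixed i ∈ [n]. Here C(417−1, 6−1) = C(416, 5) = 101346274848.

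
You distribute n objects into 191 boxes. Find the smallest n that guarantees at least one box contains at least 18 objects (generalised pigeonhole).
n = (18 − 1)·191 + 1 = 3248

By the generalised pigeonhole principle, to guarantee some box contains ≥ r objects we need more than (r − 1) · k objects total. Threshold: n = (r − 1) · k + 1. With r = 18 and k = 191: n = 17 · 191 + 1 = 3247 + 1 = 3248. For n = 3247 = 17 · 191, we can put exactly 17 objects in every box, avoiding 18 in any single one — so 3248 is tight.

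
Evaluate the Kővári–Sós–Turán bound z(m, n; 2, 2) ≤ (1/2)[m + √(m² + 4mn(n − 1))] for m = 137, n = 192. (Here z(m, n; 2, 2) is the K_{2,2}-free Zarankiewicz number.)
z(137, 192; 2, 2) ≤ (1/2)[137 + √(137² + 4·137·192·191)] = (1/2)[137 + √20115025] = 2310.9889

Kővári–Sós–Turán: let r_1, ..., r_137 be the row sums and z = Σ r_i the total number of 1s. Each pair of columns can share at most one row with both entries 1 (else a 2×2 all-ones block appears), so Σ_i C(r_i, 2) ≤ C(192, 2) = 18336. By convexity Σ_i C(r_i, 2) ≥ 137·C(z/137, 2) = z(z − 137)/(2·137), giving z² − 137z − 137·192·191 ≤ 0 and hence z ≤ (1/2)[137 + √(18769 + 4·5024064)] = (1/2)[137 + √20115025] ≈ (1/2)(137 + 4484.9777) = 2310.9889.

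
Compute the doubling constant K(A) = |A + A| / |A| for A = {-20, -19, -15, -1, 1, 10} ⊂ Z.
K = |A + A| / |A| = 21/6 = 7/2

Enumerate A + A = {a + b : a, b ∈ A}. With |A| = 6, there are |A|^2 = 36 ordered sum pairs; collecting distinct values, A + A = {-40, -39, -38, -35, -34, -30, -21, -20, -19, -18, -16, -14, -10, -9, -5, -2, 0, 2, 9, 11, 20}, so |A + A| = 21. Thus K = 21/6 = 7/2. For comparison, the minimum possible |A + A| over all 6-element sets is 2·6 − 1 = 11 (so min K = 11/6), attained only by arithmetic progressions.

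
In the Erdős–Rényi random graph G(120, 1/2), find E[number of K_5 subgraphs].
E[# K_5] = C(120, 5) · (1/2)^C(5, 2) = 190578024 / 2^10 = 23822253/128 = 186111.3515625

For each 5-subset S of vertices (there are C(120, 5) = 190578024 such S), let X_S = 1 if S induces a K_5 (all C(5, 2) = 10 edges present). Then P(X_S = 1) = (1/2)^10 = 1/1024. By linearity of expectation, E[# K_5] = C(120, 5) · (1/2)^10 = 190578024 / 1024 = 23822253/128 = 186111.3515625.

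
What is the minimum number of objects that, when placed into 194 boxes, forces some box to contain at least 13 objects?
n = (13 − 1)·194 + 1 = 2329

By the generalised pigeonhole principle, to guarantee some box contains ≥ r objects we need more than (r − 1) · k objects total. Threshold: n = (r − 1) · k + 1. With r = 13 and k = 194: n = 12 · 194 + 1 = 2328 + 1 = 2329. For n = 2328 = 12 · 194, we can put exactly 12 objects in every box, avoiding 13 in any single one — so 2329 is tight.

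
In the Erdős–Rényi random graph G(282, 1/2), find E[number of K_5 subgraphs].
E[# K_5] = C(282, 5) · (1/2)^C(5, 2) = 14341058676 / 2^10 = 3585264669/256 ≈ 14004940.113281

For each 5-subset S of vertices (there are C(282, 5) = 14341058676 such S), let X_S = 1 if S induces a K_5 (all C(5, 2) = 10 edges present). Then P(X_S = 1) = (1/2)^10 = 1/1024. By linearity of expectation, E[# K_5] = C(282, 5) · (1/2)^10 = 14341058676 / 1024 = 3585264669/256 ≈ 14004940.113281.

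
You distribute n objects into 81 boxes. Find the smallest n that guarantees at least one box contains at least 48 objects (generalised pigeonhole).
n = (48 − 1)·81 + 1 = 3808

By the generalised pigeonhole principle, to guarantee some box contains ≥ r objects we need more than (r − 1) · k objects total. Threshold: n = (r − 1) · k + 1. With r = 48 and k = 81: n = 47 · 81 + 1 = 3807 + 1 = 3808. For n = 3807 = 47 · 81, we can put exactly 47 objects in every box, avoiding 48 in any single one — so 3808 is tight.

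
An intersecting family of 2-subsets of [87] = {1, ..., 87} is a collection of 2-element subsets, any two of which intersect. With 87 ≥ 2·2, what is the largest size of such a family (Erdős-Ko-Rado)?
max |F| = C(86, 1) = 86

Erdős-Ko-Rado (1961): when n ≥ 2k, max |F| = C(n−1, k−1). The bound is attained by the star {A : i ∈ A} for any fixed i ∈ [n]. Here C(87−1, 2−1) = C(86, 1) = 86.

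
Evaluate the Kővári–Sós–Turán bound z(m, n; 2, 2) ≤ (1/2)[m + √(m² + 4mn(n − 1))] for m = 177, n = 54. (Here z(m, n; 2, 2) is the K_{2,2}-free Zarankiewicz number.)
z(177, 54; 2, 2) ≤ (1/2)[177 + √(177² + 4·177·54·53)] = (1/2)[177 + √2057625] = 805.7212

Kővári–Sós–Turán: let r_1, ..., r_177 be the row sums and z = Σ r_i the total number of 1s. Each pair of columns can share at most one row with both entries 1 (else a 2×2 all-ones block appears), so Σ_i C(r_i, 2) ≤ C(54, 2) = 1431. By convexity Σ_i C(r_i, 2) ≥ 177·C(z/177, 2) = z(z − 177)/(2·177), giving z² − 177z − 177·54·53 ≤ 0 and hence z ≤ (1/2)[177 + √(31329 + 4·506574)] = (1/2)[177 + √2057625] ≈ (1/2)(177 + 1434.4424) = 805.7212.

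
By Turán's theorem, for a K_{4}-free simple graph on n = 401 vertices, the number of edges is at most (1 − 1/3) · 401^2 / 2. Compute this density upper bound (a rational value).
Turán density bound = (2/3) · 401^2/2 = 160801/3 ≈ 53600.3333

Turán's theorem: ex(n, K_{r+1}) is achieved by the complete r-partite Turán graph T(n, r) with parts as balanced as possible, and is at most (1 − 1/r) · n^2/2. For r = 3, n = 401: the density bound is (2/3) · 160801/2 = 160801/3 ≈ 53600.3333. The integer-valued extremum is e(T(401, 3)) = 53600, which is strictly less than the density bound 160801/3 since 3 ∤ 401 (the parts of T(401, 3) cannot all be equal).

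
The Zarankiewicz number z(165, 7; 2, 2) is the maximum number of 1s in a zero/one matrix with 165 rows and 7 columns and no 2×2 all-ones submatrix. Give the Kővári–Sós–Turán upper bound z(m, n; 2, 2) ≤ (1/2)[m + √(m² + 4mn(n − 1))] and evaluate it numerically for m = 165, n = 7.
z(165, 7; 2, 2) ≤ (1/2)[165 + √(165² + 4·165·7·6)] = (1/2)[165 + √54945] = 199.7017

Kővári–Sós–Turán: let r_1, ..., r_165 be the row sums and z = Σ r_i the total number of 1s. Each pair of columns can share at most one row with both entries 1 (else a 2×2 all-ones block appears), so Σ_i C(r_i, 2) ≤ C(7, 2) = 21. By convexity Σ_i C(r_i, 2) ≥ 165·C(z/165, 2) = z(z − 165)/(2·165), giving z² − 165z − 165·7·6 ≤ 0 and hence z ≤ (1/2)[165 + √(27225 + 4·6930)] = (1/2)[165 + √54945] ≈ (1/2)(165 + 234.4035) = 199.7017.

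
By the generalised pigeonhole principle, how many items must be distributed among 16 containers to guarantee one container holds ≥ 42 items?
n = (42 − 1)·16 + 1 = 657

By the generalised pigeonhole principle, to guarantee some box contains ≥ r objects we need more than (r − 1) · k objects total. Threshold: n = (r − 1) · k + 1. With r = 42 and k = 16: n = 41 · 16 + 1 = 656 + 1 = 657. For n = 656 = 41 · 16, we can put exactly 41 objects in every box, avoiding 42 in any single one — so 657 is tight.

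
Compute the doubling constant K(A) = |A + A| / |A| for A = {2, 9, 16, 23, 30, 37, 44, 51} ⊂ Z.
K = |A + A| / |A| = 15/8

Enumerate A + A = {a + b : a, b ∈ A}. With |A| = 8, there are |A|^2 = 64 ordered sum pairs; collecting distinct values, A + A = {4, 11, 18, 25, 32, 39, 46, 53, 60, 67, 74, 81, 88, 95, 102}, so |A + A| = 15. Thus K = 15/8. Here |A + A| = 2|A| − 1 = 15, the minimum possible — so K = 15/8 is minimal, which holds iff A is an arithmetic progression.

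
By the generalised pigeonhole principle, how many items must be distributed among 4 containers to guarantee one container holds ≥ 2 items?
n = (2 − 1)·4 + 1 = 5

By the generalised pigeonhole principle, to guarantee some box contains ≥ r objects we need more than (r − 1) · k objects total. Threshold: n = (r − 1) · k + 1. With r = 2 and k = 4: n = 1 · 4 + 1 = 4 + 1 = 5. For n = 4 = 1 · 4, we can put exactly 1 objects in every box, avoiding 2 in any single one — so 5 is tight.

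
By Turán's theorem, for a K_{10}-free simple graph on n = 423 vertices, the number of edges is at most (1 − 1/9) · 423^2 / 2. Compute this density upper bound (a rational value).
Turán density bound = (8/9) · 423^2/2 = 79524

Turán's theorem: ex(n, K_{r+1}) is achieved by the complete r-partite Turán graph T(n, r) with parts as balanced as possible, and is at most (1 − 1/r) · n^2/2. For r = 9, n = 423: the density bound is (8/9) · 178929/2 = 79524. Since 9 ∣ 423, the Turán graph T(423, 9) has parts of equal size 47, and its edge count e(T(423, 9)) = 79524 attains the density bound exactly.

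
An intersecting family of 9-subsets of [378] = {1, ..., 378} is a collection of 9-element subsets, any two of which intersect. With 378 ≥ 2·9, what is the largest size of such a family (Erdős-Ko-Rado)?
max |F| = C(377, 8) = 9391586156684875

The Erdős-Ko-Rado theorem states: for n ≥ 2k, an intersecting family of k-subsets of an n-element set has size at most C(n − 1, k − 1), with equality for 'star' families {A ⊆ [n] : |A| = k, i ∈ A} (fix an element i). For n = 378, k = 9: C(377, 8) = 9391586156684875.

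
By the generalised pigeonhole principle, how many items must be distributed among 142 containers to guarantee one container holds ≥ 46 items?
n = (46 − 1)·142 + 1 = 6391

By the generalised pigeonhole principle, to guarantee some box contains ≥ r objects we need more than (r − 1) · k objects total. Threshold: n = (r − 1) · k + 1. With r = 46 and k = 142: n = 45 · 142 + 1 = 6390 + 1 = 6391. For n = 6390 = 45 · 142, we can put exactly 45 objects in every box, avoiding 46 in any single one — so 6391 is tight.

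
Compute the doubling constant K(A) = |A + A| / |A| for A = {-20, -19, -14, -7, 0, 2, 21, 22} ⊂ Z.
K = |A + A| / |A| = 33/8

Enumerate A + A = {a + b : a, b ∈ A}. With |A| = 8, there are |A|^2 = 64 ordered sum pairs; collecting distinct values, A + A = {-40, -39, -38, -34, -33, -28, -27, -26, -21, -20, -19, -18, -17, -14, -12, -7, -5, 0, 1, 2, 3, 4, 7, 8, 14, 15, 21, 22, 23, 24, 42, 43, 44}, so |A + A| = 33. Thus K = 33/8. For comparison, the minimum possible |A + A| over all 8-element sets is 2·8 − 1 = 15 (so min K = 15/8), attained only by arithmetic progressions.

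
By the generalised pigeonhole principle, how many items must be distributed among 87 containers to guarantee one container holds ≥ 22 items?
n = (22 − 1)·87 + 1 = 1828

By the generalised pigeonhole principle, to guarantee some box contains ≥ r objects we need more than (r − 1) · k objects total. Threshold: n = (r − 1) · k + 1. With r = 22 and k = 87: n = 21 · 87 + 1 = 1827 + 1 = 1828. For n = 1827 = 21 · 87, we can put exactly 21 objects in every box, avoiding 22 in any single one — so 1828 is tight.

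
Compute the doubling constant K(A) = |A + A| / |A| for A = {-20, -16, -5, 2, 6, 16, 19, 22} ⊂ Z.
K = |A + A| / |A| = 33/8

Enumerate A + A = {a + b : a, b ∈ A}. With |A| = 8, there are |A|^2 = 64 ordered sum pairs; collecting distinct values, A + A = {-40, -36, -32, -25, -21, -18, -14, -10, -4, -3, -1, 0, 1, 2, 3, 4, 6, 8, 11, 12, 14, 17, 18, 21, 22, 24, 25, 28, 32, 35, 38, 41, 44}, so |A + A| = 33. Thus K = 33/8. For comparison, the minimum possible |A + A| over all 8-element sets is 2·8 − 1 = 15 (so min K = 15/8), attained only by arithmetic progressions.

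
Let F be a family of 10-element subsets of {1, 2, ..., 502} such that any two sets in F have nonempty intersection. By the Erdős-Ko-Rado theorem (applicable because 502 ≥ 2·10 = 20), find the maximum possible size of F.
max |F| = C(501, 9) = 5097904765028539750

The Erdős-Ko-Rado theorem states: for n ≥ 2k, an intersecting family of k-subsets of an n-element set has size at most C(n − 1, k − 1), with equality for 'star' families {A ⊆ [n] : |A| = k, i ∈ A} (fix an element i). For n = 502, k = 10: C(501, 9) = 5097904765028539750.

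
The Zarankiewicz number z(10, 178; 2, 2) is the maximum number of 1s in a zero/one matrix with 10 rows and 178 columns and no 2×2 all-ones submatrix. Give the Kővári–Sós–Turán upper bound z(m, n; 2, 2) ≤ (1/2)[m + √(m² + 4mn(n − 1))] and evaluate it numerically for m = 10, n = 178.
z(10, 178; 2, 2) ≤ (1/2)[10 + √(10² + 4·10·178·177)] = (1/2)[10 + √1260340] = 566.3243

Kővári–Sós–Turán: let r_1, ..., r_10 be the row sums and z = Σ r_i the total number of 1s. Each pair of columns can share at most one row with both entries 1 (else a 2×2 all-ones block appears), so Σ_i C(r_i, 2) ≤ C(178, 2) = 15753. By convexity Σ_i C(r_i, 2) ≥ 10·C(z/10, 2) = z(z − 10)/(2·10), giving z² − 10z − 10·178·177 ≤ 0 and hence z ≤ (1/2)[10 + √(100 + 4·315060)] = (1/2)[10 + √1260340] ≈ (1/2)(10 + 1122.6487) = 566.3243.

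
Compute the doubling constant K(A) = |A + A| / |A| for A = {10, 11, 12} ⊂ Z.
K = |A + A| / |A| = 5/3

Enumerate A + A = {a + b : a, b ∈ A}. With |A| = 3, there are |A|^2 = 9 ordered sum pairs; collecting distinct values, A + A = {20, 21, 22, 23, 24}, so |A + A| = 5. Thus K = 5/3. Here |A + A| = 2|A| − 1 = 5, the minimum possible — so K = 5/3 is minimal, which holds iff A is an arithmetic progression.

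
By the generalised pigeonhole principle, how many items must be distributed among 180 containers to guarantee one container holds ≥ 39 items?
n = (39 − 1)·180 + 1 = 6841

By the generalised pigeonhole principle, to guarantee some box contains ≥ r objects we need more than (r − 1) · k objects total. Threshold: n = (r − 1) · k + 1. With r = 39 and k = 180: n = 38 · 180 + 1 = 6840 + 1 = 6841. For n = 6840 = 38 · 180, we can put exactly 38 objects in every box, avoiding 39 in any single one — so 6841 is tight.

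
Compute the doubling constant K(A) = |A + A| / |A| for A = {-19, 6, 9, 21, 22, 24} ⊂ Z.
K = |A + A| / |A| = 20/6 = 10/3

Enumerate A + A = {a + b : a, b ∈ A}. With |A| = 6, there are |A|^2 = 36 ordered sum pairs; collecting distinct values, A + A = {-38, -13, -10, 2, 3, 5, 12, 15, 18, 27, 28, 30, 31, 33, 42, 43, 44, 45, 46, 48}, so |A + A| = 20. Thus K = 20/6 = 10/3. For comparison, the minimum possible |A + A| over all 6-element sets is 2·6 − 1 = 11 (so min K = 11/6), attained only by arithmetic progressions.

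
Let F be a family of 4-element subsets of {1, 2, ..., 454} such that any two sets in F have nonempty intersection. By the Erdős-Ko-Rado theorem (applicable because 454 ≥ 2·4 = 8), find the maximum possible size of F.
max |F| = C(453, 3) = 15390826

Erdős-Ko-Rado (1961): when n ≥ 2k, max |F| = C(n−1, k−1). The bound is attained by the star {A : i ∈ A} for any fixed i ∈ [n]. Here C(454−1, 4−1) = C(453, 3) = 15390826.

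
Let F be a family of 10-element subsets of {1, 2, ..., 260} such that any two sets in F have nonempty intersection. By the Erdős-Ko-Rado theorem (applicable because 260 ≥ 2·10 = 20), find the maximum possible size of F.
max |F| = C(259, 9) = 12557355990278176

The Erdős-Ko-Rado theorem states: for n ≥ 2k, an intersecting family of k-subsets of an n-element set has size at most C(n − 1, k − 1), with equality for 'star' families {A ⊆ [n] : |A| = k, i ∈ A} (fix an element i). For n = 260, k = 10: C(259, 9) = 12557355990278176.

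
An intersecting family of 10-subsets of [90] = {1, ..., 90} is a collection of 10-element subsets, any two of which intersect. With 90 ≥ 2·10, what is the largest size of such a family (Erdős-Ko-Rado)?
max |F| = C(89, 9) = 635627275767

The Erdős-Ko-Rado theorem states: for n ≥ 2k, an intersecting family of k-subsets of an n-element set has size at most C(n − 1, k − 1), with equality for 'star' families {A ⊆ [n] : |A| = k, i ∈ A} (fix an element i). For n = 90, k = 10: C(89, 9) = 635627275767.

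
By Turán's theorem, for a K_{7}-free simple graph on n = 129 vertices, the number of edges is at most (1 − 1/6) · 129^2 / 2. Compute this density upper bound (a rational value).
Turán density bound = (5/6) · 129^2/2 = 27735/4 ≈ 6933.75

Turán's theorem: ex(n, K_{r+1}) is achieved by the complete r-partite Turán graph T(n, r) with parts as balanced as possible, and is at most (1 − 1/r) · n^2/2. For r = 6, n = 129: the density bound is (5/6) · 16641/2 = 27735/4 ≈ 6933.75. The integer-valued extremum is e(T(129, 6)) = 6933, which is strictly less than the density bound 27735/4 since 6 ∤ 129 (the parts of T(129, 6) cannot all be equal).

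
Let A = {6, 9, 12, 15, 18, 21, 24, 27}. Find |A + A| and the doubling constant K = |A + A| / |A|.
K = |A + A| / |A| = 15/8

Enumerate A + A = {a + b : a, b ∈ A}. With |A| = 8, there are |A|^2 = 64 ordered sum pairs; collecting distinct values, A + A = {12, 15, 18, 21, 24, 27, 30, 33, 36, 39, 42, 45, 48, 51, 54}, so |A + A| = 15. Thus K = 15/8. Here |A + A| = 2|A| − 1 = 15, the minimum possible — so K = 15/8 is minimal, which holds iff A is an arithmetic progression.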